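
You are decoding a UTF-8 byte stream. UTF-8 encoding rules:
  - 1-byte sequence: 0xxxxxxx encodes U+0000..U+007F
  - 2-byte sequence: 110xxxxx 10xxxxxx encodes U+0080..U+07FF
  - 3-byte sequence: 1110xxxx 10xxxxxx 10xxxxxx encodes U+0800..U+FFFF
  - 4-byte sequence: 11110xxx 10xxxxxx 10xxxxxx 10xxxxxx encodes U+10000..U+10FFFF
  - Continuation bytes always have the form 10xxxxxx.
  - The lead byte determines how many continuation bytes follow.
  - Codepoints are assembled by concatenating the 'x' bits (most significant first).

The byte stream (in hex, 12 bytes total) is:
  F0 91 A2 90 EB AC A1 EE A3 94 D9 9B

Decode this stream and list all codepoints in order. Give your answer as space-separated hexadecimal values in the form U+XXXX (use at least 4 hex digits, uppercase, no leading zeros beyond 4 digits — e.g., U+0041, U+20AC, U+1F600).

Answer: U+11890 U+BB21 U+E8D4 U+065B

Derivation:
Byte[0]=F0: 4-byte lead, need 3 cont bytes. acc=0x0
Byte[1]=91: continuation. acc=(acc<<6)|0x11=0x11
Byte[2]=A2: continuation. acc=(acc<<6)|0x22=0x462
Byte[3]=90: continuation. acc=(acc<<6)|0x10=0x11890
Completed: cp=U+11890 (starts at byte 0)
Byte[4]=EB: 3-byte lead, need 2 cont bytes. acc=0xB
Byte[5]=AC: continuation. acc=(acc<<6)|0x2C=0x2EC
Byte[6]=A1: continuation. acc=(acc<<6)|0x21=0xBB21
Completed: cp=U+BB21 (starts at byte 4)
Byte[7]=EE: 3-byte lead, need 2 cont bytes. acc=0xE
Byte[8]=A3: continuation. acc=(acc<<6)|0x23=0x3A3
Byte[9]=94: continuation. acc=(acc<<6)|0x14=0xE8D4
Completed: cp=U+E8D4 (starts at byte 7)
Byte[10]=D9: 2-byte lead, need 1 cont bytes. acc=0x19
Byte[11]=9B: continuation. acc=(acc<<6)|0x1B=0x65B
Completed: cp=U+065B (starts at byte 10)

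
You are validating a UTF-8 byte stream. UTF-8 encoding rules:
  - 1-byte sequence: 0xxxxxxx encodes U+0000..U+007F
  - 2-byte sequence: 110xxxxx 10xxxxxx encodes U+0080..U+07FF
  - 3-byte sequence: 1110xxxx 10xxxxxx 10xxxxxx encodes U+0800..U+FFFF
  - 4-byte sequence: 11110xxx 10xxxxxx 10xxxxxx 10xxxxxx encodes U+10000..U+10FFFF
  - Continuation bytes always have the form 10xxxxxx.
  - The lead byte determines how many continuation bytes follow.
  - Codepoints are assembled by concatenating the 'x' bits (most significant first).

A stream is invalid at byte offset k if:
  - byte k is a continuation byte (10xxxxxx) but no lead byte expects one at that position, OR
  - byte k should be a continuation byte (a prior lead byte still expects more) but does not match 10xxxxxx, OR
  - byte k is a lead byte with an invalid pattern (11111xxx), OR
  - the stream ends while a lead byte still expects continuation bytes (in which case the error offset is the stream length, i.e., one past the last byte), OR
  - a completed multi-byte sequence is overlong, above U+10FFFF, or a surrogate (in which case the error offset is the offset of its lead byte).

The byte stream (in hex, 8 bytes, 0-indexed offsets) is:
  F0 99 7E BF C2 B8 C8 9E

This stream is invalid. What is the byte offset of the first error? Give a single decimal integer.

Answer: 2

Derivation:
Byte[0]=F0: 4-byte lead, need 3 cont bytes. acc=0x0
Byte[1]=99: continuation. acc=(acc<<6)|0x19=0x19
Byte[2]=7E: expected 10xxxxxx continuation. INVALID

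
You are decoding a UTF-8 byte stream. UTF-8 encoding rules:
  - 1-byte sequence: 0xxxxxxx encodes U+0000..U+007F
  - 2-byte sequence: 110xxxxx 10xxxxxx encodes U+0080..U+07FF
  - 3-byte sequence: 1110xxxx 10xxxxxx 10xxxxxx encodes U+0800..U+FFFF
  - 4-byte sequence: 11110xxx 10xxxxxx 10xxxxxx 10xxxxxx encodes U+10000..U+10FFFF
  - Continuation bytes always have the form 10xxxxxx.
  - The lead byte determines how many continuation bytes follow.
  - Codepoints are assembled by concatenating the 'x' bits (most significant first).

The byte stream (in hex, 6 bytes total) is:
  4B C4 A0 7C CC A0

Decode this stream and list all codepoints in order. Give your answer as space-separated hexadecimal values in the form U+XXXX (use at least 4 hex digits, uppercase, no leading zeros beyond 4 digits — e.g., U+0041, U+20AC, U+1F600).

Answer: U+004B U+0120 U+007C U+0320

Derivation:
Byte[0]=4B: 1-byte ASCII. cp=U+004B
Byte[1]=C4: 2-byte lead, need 1 cont bytes. acc=0x4
Byte[2]=A0: continuation. acc=(acc<<6)|0x20=0x120
Completed: cp=U+0120 (starts at byte 1)
Byte[3]=7C: 1-byte ASCII. cp=U+007C
Byte[4]=CC: 2-byte lead, need 1 cont bytes. acc=0xC
Byte[5]=A0: continuation. acc=(acc<<6)|0x20=0x320
Completed: cp=U+0320 (starts at byte 4)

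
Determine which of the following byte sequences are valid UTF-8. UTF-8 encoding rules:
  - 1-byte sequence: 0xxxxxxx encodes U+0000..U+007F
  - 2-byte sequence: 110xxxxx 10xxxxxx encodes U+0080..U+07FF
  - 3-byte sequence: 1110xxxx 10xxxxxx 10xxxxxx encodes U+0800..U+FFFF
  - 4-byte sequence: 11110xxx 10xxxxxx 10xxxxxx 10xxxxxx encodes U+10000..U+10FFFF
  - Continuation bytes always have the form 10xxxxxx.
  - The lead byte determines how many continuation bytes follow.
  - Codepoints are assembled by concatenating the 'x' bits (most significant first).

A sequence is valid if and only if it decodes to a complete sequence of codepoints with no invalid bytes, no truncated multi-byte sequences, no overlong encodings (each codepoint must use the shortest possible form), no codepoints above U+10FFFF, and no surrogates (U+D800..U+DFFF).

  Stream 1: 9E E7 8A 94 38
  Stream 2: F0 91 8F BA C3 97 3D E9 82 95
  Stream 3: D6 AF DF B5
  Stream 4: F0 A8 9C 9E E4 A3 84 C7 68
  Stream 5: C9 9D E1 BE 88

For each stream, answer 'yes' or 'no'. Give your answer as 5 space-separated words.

Stream 1: error at byte offset 0. INVALID
Stream 2: decodes cleanly. VALID
Stream 3: decodes cleanly. VALID
Stream 4: error at byte offset 8. INVALID
Stream 5: decodes cleanly. VALID

Answer: no yes yes no yes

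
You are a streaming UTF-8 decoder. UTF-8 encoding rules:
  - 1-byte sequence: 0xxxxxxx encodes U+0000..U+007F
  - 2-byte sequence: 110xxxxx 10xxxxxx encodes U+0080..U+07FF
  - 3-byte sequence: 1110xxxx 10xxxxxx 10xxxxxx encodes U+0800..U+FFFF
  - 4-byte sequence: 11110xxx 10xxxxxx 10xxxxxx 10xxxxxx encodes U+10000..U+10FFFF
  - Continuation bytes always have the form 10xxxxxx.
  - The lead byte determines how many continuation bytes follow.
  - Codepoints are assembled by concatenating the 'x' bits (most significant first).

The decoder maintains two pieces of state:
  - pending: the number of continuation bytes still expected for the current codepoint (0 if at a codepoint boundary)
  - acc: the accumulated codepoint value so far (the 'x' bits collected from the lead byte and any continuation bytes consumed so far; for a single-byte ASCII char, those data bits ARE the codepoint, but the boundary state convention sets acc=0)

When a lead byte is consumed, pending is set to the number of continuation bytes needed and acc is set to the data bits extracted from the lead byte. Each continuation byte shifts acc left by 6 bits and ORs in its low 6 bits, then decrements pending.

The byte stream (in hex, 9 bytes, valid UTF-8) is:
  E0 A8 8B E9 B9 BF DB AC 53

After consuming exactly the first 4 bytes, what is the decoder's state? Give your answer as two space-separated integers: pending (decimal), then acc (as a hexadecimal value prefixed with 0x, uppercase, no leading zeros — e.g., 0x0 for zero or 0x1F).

Answer: 2 0x9

Derivation:
Byte[0]=E0: 3-byte lead. pending=2, acc=0x0
Byte[1]=A8: continuation. acc=(acc<<6)|0x28=0x28, pending=1
Byte[2]=8B: continuation. acc=(acc<<6)|0x0B=0xA0B, pending=0
Byte[3]=E9: 3-byte lead. pending=2, acc=0x9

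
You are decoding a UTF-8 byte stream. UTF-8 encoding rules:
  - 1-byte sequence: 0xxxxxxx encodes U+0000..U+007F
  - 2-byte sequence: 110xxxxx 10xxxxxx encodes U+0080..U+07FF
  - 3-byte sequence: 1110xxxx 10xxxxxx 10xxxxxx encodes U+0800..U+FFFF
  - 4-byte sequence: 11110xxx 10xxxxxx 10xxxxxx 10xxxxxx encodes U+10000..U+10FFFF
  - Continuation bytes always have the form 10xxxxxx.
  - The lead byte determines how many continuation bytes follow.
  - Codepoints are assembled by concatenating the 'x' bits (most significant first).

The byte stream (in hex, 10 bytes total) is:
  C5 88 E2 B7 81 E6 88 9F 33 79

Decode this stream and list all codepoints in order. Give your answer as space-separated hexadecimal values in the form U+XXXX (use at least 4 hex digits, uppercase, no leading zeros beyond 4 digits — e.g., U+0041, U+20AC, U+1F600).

Answer: U+0148 U+2DC1 U+621F U+0033 U+0079

Derivation:
Byte[0]=C5: 2-byte lead, need 1 cont bytes. acc=0x5
Byte[1]=88: continuation. acc=(acc<<6)|0x08=0x148
Completed: cp=U+0148 (starts at byte 0)
Byte[2]=E2: 3-byte lead, need 2 cont bytes. acc=0x2
Byte[3]=B7: continuation. acc=(acc<<6)|0x37=0xB7
Byte[4]=81: continuation. acc=(acc<<6)|0x01=0x2DC1
Completed: cp=U+2DC1 (starts at byte 2)
Byte[5]=E6: 3-byte lead, need 2 cont bytes. acc=0x6
Byte[6]=88: continuation. acc=(acc<<6)|0x08=0x188
Byte[7]=9F: continuation. acc=(acc<<6)|0x1F=0x621F
Completed: cp=U+621F (starts at byte 5)
Byte[8]=33: 1-byte ASCII. cp=U+0033
Byte[9]=79: 1-byte ASCII. cp=U+0079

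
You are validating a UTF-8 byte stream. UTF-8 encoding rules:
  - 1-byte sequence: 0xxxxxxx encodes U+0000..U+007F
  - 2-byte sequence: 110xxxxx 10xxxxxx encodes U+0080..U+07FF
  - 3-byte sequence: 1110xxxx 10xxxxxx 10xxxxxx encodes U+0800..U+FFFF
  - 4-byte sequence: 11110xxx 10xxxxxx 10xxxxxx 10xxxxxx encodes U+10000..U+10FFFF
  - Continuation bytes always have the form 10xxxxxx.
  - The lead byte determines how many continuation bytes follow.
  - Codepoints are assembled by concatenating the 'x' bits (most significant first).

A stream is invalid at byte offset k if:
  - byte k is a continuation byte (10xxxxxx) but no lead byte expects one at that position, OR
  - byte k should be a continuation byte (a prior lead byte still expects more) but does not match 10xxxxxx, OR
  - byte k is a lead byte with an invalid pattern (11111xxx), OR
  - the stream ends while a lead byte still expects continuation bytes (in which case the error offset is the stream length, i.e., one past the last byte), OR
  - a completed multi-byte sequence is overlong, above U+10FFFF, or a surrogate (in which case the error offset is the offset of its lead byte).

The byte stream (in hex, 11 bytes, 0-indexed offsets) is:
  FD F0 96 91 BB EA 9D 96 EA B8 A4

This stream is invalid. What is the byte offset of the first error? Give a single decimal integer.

Answer: 0

Derivation:
Byte[0]=FD: INVALID lead byte (not 0xxx/110x/1110/11110)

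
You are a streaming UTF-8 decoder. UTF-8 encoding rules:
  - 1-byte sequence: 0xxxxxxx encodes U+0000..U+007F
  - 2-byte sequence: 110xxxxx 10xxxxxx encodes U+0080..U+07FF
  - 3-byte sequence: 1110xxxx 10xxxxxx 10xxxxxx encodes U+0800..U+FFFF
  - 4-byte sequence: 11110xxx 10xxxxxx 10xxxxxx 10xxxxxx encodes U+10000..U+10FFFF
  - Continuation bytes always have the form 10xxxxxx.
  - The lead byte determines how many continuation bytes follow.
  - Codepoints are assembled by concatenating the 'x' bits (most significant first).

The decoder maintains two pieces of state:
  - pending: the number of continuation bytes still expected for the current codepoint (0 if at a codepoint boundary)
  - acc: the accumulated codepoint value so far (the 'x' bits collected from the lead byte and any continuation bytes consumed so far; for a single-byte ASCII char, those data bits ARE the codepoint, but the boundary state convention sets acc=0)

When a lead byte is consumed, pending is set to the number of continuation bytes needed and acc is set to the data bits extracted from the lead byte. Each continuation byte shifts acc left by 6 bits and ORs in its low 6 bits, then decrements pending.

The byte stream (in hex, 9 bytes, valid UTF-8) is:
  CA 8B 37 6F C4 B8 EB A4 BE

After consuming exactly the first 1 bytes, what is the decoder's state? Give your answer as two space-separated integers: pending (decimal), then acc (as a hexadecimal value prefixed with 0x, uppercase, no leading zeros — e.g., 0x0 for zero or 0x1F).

Byte[0]=CA: 2-byte lead. pending=1, acc=0xA

Answer: 1 0xA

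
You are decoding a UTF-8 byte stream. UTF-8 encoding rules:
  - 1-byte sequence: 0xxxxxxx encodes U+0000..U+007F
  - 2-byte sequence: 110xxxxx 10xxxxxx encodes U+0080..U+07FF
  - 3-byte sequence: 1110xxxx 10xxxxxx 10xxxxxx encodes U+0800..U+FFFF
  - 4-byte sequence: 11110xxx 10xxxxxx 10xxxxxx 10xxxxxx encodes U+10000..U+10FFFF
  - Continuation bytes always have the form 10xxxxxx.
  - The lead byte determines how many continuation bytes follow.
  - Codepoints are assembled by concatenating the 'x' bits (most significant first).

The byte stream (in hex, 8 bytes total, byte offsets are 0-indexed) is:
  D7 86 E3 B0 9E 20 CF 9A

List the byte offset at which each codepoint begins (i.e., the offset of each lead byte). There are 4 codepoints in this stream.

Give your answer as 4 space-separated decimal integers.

Answer: 0 2 5 6

Derivation:
Byte[0]=D7: 2-byte lead, need 1 cont bytes. acc=0x17
Byte[1]=86: continuation. acc=(acc<<6)|0x06=0x5C6
Completed: cp=U+05C6 (starts at byte 0)
Byte[2]=E3: 3-byte lead, need 2 cont bytes. acc=0x3
Byte[3]=B0: continuation. acc=(acc<<6)|0x30=0xF0
Byte[4]=9E: continuation. acc=(acc<<6)|0x1E=0x3C1E
Completed: cp=U+3C1E (starts at byte 2)
Byte[5]=20: 1-byte ASCII. cp=U+0020
Byte[6]=CF: 2-byte lead, need 1 cont bytes. acc=0xF
Byte[7]=9A: continuation. acc=(acc<<6)|0x1A=0x3DA
Completed: cp=U+03DA (starts at byte 6)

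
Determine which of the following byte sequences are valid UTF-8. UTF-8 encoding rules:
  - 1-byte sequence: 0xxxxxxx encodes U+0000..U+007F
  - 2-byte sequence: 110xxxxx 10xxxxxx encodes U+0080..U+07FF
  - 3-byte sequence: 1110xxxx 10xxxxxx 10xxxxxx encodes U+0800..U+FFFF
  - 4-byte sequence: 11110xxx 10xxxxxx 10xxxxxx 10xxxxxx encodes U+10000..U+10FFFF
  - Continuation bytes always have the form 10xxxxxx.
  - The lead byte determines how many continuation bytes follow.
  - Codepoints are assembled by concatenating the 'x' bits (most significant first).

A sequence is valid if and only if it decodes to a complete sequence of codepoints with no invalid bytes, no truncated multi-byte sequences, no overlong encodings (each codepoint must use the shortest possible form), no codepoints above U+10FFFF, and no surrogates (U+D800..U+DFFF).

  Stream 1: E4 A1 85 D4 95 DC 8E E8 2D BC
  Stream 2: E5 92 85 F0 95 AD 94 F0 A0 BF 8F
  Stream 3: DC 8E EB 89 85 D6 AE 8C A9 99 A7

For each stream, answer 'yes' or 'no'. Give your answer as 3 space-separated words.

Stream 1: error at byte offset 8. INVALID
Stream 2: decodes cleanly. VALID
Stream 3: error at byte offset 7. INVALID

Answer: no yes no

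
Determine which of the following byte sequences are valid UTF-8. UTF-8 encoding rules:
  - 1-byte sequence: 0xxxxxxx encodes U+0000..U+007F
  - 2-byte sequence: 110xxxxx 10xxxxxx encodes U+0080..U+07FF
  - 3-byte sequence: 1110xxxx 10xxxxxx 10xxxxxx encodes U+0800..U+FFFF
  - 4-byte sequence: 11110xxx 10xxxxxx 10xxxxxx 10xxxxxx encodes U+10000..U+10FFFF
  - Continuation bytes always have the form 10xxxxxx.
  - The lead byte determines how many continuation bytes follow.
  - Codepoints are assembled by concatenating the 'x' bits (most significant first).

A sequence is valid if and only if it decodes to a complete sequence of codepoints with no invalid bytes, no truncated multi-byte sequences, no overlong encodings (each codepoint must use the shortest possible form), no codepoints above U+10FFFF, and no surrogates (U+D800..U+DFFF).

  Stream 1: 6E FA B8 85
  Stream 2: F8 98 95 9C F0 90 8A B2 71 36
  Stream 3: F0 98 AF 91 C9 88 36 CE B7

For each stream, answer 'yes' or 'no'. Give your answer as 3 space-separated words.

Stream 1: error at byte offset 1. INVALID
Stream 2: error at byte offset 0. INVALID
Stream 3: decodes cleanly. VALID

Answer: no no yes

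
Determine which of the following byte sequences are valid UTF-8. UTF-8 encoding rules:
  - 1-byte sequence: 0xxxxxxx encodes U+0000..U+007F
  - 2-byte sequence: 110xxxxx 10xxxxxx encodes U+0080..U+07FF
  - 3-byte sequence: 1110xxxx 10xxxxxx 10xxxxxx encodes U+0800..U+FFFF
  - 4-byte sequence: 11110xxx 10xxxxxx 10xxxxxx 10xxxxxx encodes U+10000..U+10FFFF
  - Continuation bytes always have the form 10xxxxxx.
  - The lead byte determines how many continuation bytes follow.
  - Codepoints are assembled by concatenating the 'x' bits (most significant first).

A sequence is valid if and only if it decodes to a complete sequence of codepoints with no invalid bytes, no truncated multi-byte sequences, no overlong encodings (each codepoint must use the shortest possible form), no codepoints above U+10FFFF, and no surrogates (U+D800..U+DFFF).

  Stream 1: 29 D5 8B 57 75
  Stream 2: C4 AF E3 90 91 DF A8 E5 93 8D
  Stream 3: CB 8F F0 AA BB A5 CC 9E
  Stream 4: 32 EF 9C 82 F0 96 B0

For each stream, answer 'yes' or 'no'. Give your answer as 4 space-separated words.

Answer: yes yes yes no

Derivation:
Stream 1: decodes cleanly. VALID
Stream 2: decodes cleanly. VALID
Stream 3: decodes cleanly. VALID
Stream 4: error at byte offset 7. INVALID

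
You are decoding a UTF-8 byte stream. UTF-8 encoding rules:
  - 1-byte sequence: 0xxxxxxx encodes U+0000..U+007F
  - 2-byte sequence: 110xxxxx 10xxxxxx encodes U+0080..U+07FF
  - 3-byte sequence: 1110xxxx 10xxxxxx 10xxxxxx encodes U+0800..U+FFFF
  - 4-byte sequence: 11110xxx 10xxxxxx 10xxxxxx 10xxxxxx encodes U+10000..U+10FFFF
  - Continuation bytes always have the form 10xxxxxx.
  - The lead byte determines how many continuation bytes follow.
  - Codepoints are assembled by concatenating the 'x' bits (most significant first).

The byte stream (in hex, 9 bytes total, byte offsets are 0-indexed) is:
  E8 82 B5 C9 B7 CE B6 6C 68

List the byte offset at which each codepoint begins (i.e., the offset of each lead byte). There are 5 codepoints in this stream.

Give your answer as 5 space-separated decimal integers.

Byte[0]=E8: 3-byte lead, need 2 cont bytes. acc=0x8
Byte[1]=82: continuation. acc=(acc<<6)|0x02=0x202
Byte[2]=B5: continuation. acc=(acc<<6)|0x35=0x80B5
Completed: cp=U+80B5 (starts at byte 0)
Byte[3]=C9: 2-byte lead, need 1 cont bytes. acc=0x9
Byte[4]=B7: continuation. acc=(acc<<6)|0x37=0x277
Completed: cp=U+0277 (starts at byte 3)
Byte[5]=CE: 2-byte lead, need 1 cont bytes. acc=0xE
Byte[6]=B6: continuation. acc=(acc<<6)|0x36=0x3B6
Completed: cp=U+03B6 (starts at byte 5)
Byte[7]=6C: 1-byte ASCII. cp=U+006C
Byte[8]=68: 1-byte ASCII. cp=U+0068

Answer: 0 3 5 7 8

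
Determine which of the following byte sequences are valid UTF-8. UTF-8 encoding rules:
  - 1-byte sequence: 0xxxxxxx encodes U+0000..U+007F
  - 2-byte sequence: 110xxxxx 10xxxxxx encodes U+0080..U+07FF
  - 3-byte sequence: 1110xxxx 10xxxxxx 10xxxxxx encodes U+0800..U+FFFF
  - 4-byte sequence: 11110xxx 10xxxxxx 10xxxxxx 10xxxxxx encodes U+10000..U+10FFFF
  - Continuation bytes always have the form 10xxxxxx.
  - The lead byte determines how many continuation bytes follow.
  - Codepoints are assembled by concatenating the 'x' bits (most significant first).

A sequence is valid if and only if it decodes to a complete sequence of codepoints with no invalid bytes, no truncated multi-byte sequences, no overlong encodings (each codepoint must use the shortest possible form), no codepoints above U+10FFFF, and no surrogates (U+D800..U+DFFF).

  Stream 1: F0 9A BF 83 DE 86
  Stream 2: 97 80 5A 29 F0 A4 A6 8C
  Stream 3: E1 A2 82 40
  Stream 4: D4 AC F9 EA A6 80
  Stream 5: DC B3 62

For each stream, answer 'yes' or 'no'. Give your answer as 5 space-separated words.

Answer: yes no yes no yes

Derivation:
Stream 1: decodes cleanly. VALID
Stream 2: error at byte offset 0. INVALID
Stream 3: decodes cleanly. VALID
Stream 4: error at byte offset 2. INVALID
Stream 5: decodes cleanly. VALID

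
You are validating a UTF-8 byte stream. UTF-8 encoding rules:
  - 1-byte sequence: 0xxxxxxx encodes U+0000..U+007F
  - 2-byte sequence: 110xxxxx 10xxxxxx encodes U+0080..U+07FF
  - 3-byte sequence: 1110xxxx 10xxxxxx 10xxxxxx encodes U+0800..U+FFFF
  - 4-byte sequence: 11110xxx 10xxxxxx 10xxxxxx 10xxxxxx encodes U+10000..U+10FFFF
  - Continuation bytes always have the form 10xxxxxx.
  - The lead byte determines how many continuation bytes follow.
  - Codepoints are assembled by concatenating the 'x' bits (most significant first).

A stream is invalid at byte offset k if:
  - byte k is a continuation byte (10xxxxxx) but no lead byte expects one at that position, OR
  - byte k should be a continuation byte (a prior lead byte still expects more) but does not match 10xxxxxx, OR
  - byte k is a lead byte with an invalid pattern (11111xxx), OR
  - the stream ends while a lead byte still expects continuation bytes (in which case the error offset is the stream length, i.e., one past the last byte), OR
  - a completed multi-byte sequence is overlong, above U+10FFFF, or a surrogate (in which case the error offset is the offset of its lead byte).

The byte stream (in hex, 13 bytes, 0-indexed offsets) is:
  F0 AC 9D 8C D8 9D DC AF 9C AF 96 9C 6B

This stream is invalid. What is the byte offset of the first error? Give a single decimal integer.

Answer: 8

Derivation:
Byte[0]=F0: 4-byte lead, need 3 cont bytes. acc=0x0
Byte[1]=AC: continuation. acc=(acc<<6)|0x2C=0x2C
Byte[2]=9D: continuation. acc=(acc<<6)|0x1D=0xB1D
Byte[3]=8C: continuation. acc=(acc<<6)|0x0C=0x2C74C
Completed: cp=U+2C74C (starts at byte 0)
Byte[4]=D8: 2-byte lead, need 1 cont bytes. acc=0x18
Byte[5]=9D: continuation. acc=(acc<<6)|0x1D=0x61D
Completed: cp=U+061D (starts at byte 4)
Byte[6]=DC: 2-byte lead, need 1 cont bytes. acc=0x1C
Byte[7]=AF: continuation. acc=(acc<<6)|0x2F=0x72F
Completed: cp=U+072F (starts at byte 6)
Byte[8]=9C: INVALID lead byte (not 0xxx/110x/1110/11110)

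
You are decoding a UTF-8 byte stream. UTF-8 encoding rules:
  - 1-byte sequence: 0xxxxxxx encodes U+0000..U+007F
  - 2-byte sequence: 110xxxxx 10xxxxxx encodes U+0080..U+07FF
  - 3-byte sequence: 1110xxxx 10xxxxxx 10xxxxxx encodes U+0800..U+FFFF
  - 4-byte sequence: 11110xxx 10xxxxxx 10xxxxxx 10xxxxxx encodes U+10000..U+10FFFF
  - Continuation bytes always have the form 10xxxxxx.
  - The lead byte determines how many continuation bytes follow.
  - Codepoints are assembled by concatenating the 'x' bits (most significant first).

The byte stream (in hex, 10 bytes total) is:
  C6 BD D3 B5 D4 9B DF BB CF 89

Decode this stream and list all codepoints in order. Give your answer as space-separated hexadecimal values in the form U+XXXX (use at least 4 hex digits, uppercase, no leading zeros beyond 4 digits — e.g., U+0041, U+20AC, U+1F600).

Answer: U+01BD U+04F5 U+051B U+07FB U+03C9

Derivation:
Byte[0]=C6: 2-byte lead, need 1 cont bytes. acc=0x6
Byte[1]=BD: continuation. acc=(acc<<6)|0x3D=0x1BD
Completed: cp=U+01BD (starts at byte 0)
Byte[2]=D3: 2-byte lead, need 1 cont bytes. acc=0x13
Byte[3]=B5: continuation. acc=(acc<<6)|0x35=0x4F5
Completed: cp=U+04F5 (starts at byte 2)
Byte[4]=D4: 2-byte lead, need 1 cont bytes. acc=0x14
Byte[5]=9B: continuation. acc=(acc<<6)|0x1B=0x51B
Completed: cp=U+051B (starts at byte 4)
Byte[6]=DF: 2-byte lead, need 1 cont bytes. acc=0x1F
Byte[7]=BB: continuation. acc=(acc<<6)|0x3B=0x7FB
Completed: cp=U+07FB (starts at byte 6)
Byte[8]=CF: 2-byte lead, need 1 cont bytes. acc=0xF
Byte[9]=89: continuation. acc=(acc<<6)|0x09=0x3C9
Completed: cp=U+03C9 (starts at byte 8)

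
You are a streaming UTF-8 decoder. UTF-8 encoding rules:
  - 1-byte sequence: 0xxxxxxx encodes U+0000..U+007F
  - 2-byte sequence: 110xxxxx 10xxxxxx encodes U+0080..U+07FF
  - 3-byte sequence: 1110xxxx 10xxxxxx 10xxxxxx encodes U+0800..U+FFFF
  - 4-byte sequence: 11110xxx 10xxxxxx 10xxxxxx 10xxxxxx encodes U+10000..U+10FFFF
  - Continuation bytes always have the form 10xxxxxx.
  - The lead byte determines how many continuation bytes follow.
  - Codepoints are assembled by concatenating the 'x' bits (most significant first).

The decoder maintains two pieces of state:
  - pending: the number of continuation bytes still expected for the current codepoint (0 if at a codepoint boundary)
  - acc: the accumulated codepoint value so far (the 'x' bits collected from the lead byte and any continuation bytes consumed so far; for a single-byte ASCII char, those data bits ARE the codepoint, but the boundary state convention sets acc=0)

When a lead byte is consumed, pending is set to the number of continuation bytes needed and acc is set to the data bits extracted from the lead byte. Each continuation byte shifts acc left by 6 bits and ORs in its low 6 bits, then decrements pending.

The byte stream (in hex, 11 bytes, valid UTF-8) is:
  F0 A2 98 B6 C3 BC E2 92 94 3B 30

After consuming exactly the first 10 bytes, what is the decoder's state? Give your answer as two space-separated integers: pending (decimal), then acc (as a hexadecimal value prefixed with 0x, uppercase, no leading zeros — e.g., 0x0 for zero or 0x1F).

Answer: 0 0x0

Derivation:
Byte[0]=F0: 4-byte lead. pending=3, acc=0x0
Byte[1]=A2: continuation. acc=(acc<<6)|0x22=0x22, pending=2
Byte[2]=98: continuation. acc=(acc<<6)|0x18=0x898, pending=1
Byte[3]=B6: continuation. acc=(acc<<6)|0x36=0x22636, pending=0
Byte[4]=C3: 2-byte lead. pending=1, acc=0x3
Byte[5]=BC: continuation. acc=(acc<<6)|0x3C=0xFC, pending=0
Byte[6]=E2: 3-byte lead. pending=2, acc=0x2
Byte[7]=92: continuation. acc=(acc<<6)|0x12=0x92, pending=1
Byte[8]=94: continuation. acc=(acc<<6)|0x14=0x2494, pending=0
Byte[9]=3B: 1-byte. pending=0, acc=0x0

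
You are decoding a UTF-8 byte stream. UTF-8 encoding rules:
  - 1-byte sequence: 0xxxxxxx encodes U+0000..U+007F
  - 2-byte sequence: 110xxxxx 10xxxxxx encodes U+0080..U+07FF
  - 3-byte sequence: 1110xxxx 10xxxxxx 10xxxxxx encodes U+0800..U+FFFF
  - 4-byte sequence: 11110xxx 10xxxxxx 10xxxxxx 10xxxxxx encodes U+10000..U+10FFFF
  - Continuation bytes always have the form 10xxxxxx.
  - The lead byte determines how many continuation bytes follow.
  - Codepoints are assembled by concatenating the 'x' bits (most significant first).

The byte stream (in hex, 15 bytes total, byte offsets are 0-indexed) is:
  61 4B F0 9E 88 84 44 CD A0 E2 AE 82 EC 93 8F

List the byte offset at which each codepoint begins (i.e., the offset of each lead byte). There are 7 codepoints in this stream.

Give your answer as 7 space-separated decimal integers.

Byte[0]=61: 1-byte ASCII. cp=U+0061
Byte[1]=4B: 1-byte ASCII. cp=U+004B
Byte[2]=F0: 4-byte lead, need 3 cont bytes. acc=0x0
Byte[3]=9E: continuation. acc=(acc<<6)|0x1E=0x1E
Byte[4]=88: continuation. acc=(acc<<6)|0x08=0x788
Byte[5]=84: continuation. acc=(acc<<6)|0x04=0x1E204
Completed: cp=U+1E204 (starts at byte 2)
Byte[6]=44: 1-byte ASCII. cp=U+0044
Byte[7]=CD: 2-byte lead, need 1 cont bytes. acc=0xD
Byte[8]=A0: continuation. acc=(acc<<6)|0x20=0x360
Completed: cp=U+0360 (starts at byte 7)
Byte[9]=E2: 3-byte lead, need 2 cont bytes. acc=0x2
Byte[10]=AE: continuation. acc=(acc<<6)|0x2E=0xAE
Byte[11]=82: continuation. acc=(acc<<6)|0x02=0x2B82
Completed: cp=U+2B82 (starts at byte 9)
Byte[12]=EC: 3-byte lead, need 2 cont bytes. acc=0xC
Byte[13]=93: continuation. acc=(acc<<6)|0x13=0x313
Byte[14]=8F: continuation. acc=(acc<<6)|0x0F=0xC4CF
Completed: cp=U+C4CF (starts at byte 12)

Answer: 0 1 2 6 7 9 12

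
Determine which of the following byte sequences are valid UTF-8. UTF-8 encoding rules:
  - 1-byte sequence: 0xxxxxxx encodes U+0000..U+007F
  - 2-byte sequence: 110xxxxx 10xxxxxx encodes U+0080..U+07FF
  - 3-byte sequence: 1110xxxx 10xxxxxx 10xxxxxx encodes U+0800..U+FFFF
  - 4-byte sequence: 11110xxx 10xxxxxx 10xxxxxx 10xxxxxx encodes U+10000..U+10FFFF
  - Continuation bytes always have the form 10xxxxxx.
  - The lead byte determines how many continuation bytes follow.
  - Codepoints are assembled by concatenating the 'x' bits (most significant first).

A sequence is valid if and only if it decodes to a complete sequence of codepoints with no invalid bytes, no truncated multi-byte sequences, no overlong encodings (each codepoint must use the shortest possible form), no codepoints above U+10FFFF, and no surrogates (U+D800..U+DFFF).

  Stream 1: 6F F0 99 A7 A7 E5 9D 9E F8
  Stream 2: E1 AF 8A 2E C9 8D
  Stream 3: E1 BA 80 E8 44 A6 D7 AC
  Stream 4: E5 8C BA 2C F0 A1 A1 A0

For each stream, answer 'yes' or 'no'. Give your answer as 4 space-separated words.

Answer: no yes no yes

Derivation:
Stream 1: error at byte offset 8. INVALID
Stream 2: decodes cleanly. VALID
Stream 3: error at byte offset 4. INVALID
Stream 4: decodes cleanly. VALID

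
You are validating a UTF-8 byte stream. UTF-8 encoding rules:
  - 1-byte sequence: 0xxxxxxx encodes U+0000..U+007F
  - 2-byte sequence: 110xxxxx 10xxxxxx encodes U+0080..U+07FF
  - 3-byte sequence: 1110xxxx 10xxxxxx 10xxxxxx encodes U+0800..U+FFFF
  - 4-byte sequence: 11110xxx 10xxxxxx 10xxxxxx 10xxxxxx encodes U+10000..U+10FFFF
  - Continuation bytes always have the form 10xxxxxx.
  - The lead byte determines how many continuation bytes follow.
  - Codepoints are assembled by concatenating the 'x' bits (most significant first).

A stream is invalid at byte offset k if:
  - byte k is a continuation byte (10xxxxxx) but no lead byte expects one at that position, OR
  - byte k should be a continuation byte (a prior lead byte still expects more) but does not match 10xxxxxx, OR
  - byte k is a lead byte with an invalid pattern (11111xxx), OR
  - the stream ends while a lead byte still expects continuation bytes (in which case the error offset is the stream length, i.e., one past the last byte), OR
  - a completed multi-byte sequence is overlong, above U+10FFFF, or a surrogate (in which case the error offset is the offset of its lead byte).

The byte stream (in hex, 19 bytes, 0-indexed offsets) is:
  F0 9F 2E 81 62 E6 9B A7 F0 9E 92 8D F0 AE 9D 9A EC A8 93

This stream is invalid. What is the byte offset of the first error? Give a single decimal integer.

Answer: 2

Derivation:
Byte[0]=F0: 4-byte lead, need 3 cont bytes. acc=0x0
Byte[1]=9F: continuation. acc=(acc<<6)|0x1F=0x1F
Byte[2]=2E: expected 10xxxxxx continuation. INVALID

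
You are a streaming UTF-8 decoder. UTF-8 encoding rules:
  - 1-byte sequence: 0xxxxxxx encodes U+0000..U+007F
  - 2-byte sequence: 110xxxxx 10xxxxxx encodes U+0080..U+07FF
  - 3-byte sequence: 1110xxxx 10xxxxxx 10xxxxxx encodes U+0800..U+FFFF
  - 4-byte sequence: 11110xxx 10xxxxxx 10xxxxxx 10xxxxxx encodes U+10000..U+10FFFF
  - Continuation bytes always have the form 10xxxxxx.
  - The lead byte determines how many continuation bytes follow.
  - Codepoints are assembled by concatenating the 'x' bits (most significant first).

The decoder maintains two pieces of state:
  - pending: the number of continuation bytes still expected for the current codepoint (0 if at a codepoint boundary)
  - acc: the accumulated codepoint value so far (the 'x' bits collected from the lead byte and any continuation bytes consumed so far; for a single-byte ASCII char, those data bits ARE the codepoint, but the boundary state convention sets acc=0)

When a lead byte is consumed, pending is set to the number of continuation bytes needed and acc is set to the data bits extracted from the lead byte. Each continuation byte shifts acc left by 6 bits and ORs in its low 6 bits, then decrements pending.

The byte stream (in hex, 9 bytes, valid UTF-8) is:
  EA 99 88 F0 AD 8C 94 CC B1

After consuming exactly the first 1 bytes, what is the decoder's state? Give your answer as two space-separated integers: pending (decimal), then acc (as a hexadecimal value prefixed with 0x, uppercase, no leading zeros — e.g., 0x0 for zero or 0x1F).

Byte[0]=EA: 3-byte lead. pending=2, acc=0xA

Answer: 2 0xA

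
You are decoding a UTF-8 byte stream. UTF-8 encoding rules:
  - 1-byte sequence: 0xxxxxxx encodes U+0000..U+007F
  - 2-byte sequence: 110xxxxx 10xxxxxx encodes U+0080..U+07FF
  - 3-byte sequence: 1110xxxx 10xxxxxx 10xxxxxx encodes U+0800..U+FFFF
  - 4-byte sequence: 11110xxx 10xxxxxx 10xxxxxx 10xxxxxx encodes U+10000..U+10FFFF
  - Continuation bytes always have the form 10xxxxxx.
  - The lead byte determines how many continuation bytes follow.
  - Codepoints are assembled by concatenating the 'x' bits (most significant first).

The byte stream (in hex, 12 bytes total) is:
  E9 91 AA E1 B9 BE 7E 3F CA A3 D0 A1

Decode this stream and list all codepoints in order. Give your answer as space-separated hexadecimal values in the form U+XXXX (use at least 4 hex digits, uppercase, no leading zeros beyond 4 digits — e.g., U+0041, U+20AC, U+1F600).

Byte[0]=E9: 3-byte lead, need 2 cont bytes. acc=0x9
Byte[1]=91: continuation. acc=(acc<<6)|0x11=0x251
Byte[2]=AA: continuation. acc=(acc<<6)|0x2A=0x946A
Completed: cp=U+946A (starts at byte 0)
Byte[3]=E1: 3-byte lead, need 2 cont bytes. acc=0x1
Byte[4]=B9: continuation. acc=(acc<<6)|0x39=0x79
Byte[5]=BE: continuation. acc=(acc<<6)|0x3E=0x1E7E
Completed: cp=U+1E7E (starts at byte 3)
Byte[6]=7E: 1-byte ASCII. cp=U+007E
Byte[7]=3F: 1-byte ASCII. cp=U+003F
Byte[8]=CA: 2-byte lead, need 1 cont bytes. acc=0xA
Byte[9]=A3: continuation. acc=(acc<<6)|0x23=0x2A3
Completed: cp=U+02A3 (starts at byte 8)
Byte[10]=D0: 2-byte lead, need 1 cont bytes. acc=0x10
Byte[11]=A1: continuation. acc=(acc<<6)|0x21=0x421
Completed: cp=U+0421 (starts at byte 10)

Answer: U+946A U+1E7E U+007E U+003F U+02A3 U+0421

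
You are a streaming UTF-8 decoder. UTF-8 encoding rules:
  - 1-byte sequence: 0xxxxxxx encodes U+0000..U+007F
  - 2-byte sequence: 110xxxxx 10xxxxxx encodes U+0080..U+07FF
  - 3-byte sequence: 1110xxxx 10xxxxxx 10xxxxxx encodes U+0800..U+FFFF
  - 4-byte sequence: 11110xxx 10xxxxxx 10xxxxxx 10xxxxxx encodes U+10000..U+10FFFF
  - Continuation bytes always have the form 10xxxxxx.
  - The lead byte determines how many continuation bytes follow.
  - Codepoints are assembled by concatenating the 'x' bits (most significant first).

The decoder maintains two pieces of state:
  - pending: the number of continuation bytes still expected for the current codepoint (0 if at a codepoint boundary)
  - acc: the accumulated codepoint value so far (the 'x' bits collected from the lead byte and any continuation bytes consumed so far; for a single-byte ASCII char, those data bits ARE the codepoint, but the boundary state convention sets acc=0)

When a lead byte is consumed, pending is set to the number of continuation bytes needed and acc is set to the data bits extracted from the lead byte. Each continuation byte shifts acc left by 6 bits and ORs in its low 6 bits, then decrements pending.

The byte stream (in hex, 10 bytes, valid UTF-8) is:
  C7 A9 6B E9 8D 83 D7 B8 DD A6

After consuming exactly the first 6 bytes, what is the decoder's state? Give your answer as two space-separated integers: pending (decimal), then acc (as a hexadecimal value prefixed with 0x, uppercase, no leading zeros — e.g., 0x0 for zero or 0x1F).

Byte[0]=C7: 2-byte lead. pending=1, acc=0x7
Byte[1]=A9: continuation. acc=(acc<<6)|0x29=0x1E9, pending=0
Byte[2]=6B: 1-byte. pending=0, acc=0x0
Byte[3]=E9: 3-byte lead. pending=2, acc=0x9
Byte[4]=8D: continuation. acc=(acc<<6)|0x0D=0x24D, pending=1
Byte[5]=83: continuation. acc=(acc<<6)|0x03=0x9343, pending=0

Answer: 0 0x9343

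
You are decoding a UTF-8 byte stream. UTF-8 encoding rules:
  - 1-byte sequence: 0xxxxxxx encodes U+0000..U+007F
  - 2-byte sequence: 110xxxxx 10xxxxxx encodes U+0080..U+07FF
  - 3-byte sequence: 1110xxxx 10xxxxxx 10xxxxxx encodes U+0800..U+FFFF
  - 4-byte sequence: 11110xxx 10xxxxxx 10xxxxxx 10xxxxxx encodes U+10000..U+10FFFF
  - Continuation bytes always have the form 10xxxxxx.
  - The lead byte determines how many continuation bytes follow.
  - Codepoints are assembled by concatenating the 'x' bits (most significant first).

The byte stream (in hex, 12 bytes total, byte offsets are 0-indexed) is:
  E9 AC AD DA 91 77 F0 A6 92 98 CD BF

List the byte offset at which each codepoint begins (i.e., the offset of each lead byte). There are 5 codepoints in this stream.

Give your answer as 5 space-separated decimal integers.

Byte[0]=E9: 3-byte lead, need 2 cont bytes. acc=0x9
Byte[1]=AC: continuation. acc=(acc<<6)|0x2C=0x26C
Byte[2]=AD: continuation. acc=(acc<<6)|0x2D=0x9B2D
Completed: cp=U+9B2D (starts at byte 0)
Byte[3]=DA: 2-byte lead, need 1 cont bytes. acc=0x1A
Byte[4]=91: continuation. acc=(acc<<6)|0x11=0x691
Completed: cp=U+0691 (starts at byte 3)
Byte[5]=77: 1-byte ASCII. cp=U+0077
Byte[6]=F0: 4-byte lead, need 3 cont bytes. acc=0x0
Byte[7]=A6: continuation. acc=(acc<<6)|0x26=0x26
Byte[8]=92: continuation. acc=(acc<<6)|0x12=0x992
Byte[9]=98: continuation. acc=(acc<<6)|0x18=0x26498
Completed: cp=U+26498 (starts at byte 6)
Byte[10]=CD: 2-byte lead, need 1 cont bytes. acc=0xD
Byte[11]=BF: continuation. acc=(acc<<6)|0x3F=0x37F
Completed: cp=U+037F (starts at byte 10)

Answer: 0 3 5 6 10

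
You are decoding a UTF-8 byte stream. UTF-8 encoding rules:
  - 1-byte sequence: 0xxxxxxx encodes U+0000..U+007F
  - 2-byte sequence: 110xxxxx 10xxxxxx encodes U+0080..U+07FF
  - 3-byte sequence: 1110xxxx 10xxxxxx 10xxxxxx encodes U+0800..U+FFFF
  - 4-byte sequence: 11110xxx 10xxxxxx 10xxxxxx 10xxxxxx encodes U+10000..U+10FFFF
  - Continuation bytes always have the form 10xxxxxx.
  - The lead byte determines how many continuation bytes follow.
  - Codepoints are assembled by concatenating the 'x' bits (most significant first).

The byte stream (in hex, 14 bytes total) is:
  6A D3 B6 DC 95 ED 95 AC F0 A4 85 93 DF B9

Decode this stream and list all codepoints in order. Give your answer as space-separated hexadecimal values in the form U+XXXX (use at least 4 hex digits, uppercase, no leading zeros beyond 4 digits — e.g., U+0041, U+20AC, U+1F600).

Answer: U+006A U+04F6 U+0715 U+D56C U+24153 U+07F9

Derivation:
Byte[0]=6A: 1-byte ASCII. cp=U+006A
Byte[1]=D3: 2-byte lead, need 1 cont bytes. acc=0x13
Byte[2]=B6: continuation. acc=(acc<<6)|0x36=0x4F6
Completed: cp=U+04F6 (starts at byte 1)
Byte[3]=DC: 2-byte lead, need 1 cont bytes. acc=0x1C
Byte[4]=95: continuation. acc=(acc<<6)|0x15=0x715
Completed: cp=U+0715 (starts at byte 3)
Byte[5]=ED: 3-byte lead, need 2 cont bytes. acc=0xD
Byte[6]=95: continuation. acc=(acc<<6)|0x15=0x355
Byte[7]=AC: continuation. acc=(acc<<6)|0x2C=0xD56C
Completed: cp=U+D56C (starts at byte 5)
Byte[8]=F0: 4-byte lead, need 3 cont bytes. acc=0x0
Byte[9]=A4: continuation. acc=(acc<<6)|0x24=0x24
Byte[10]=85: continuation. acc=(acc<<6)|0x05=0x905
Byte[11]=93: continuation. acc=(acc<<6)|0x13=0x24153
Completed: cp=U+24153 (starts at byte 8)
Byte[12]=DF: 2-byte lead, need 1 cont bytes. acc=0x1F
Byte[13]=B9: continuation. acc=(acc<<6)|0x39=0x7F9
Completed: cp=U+07F9 (starts at byte 12)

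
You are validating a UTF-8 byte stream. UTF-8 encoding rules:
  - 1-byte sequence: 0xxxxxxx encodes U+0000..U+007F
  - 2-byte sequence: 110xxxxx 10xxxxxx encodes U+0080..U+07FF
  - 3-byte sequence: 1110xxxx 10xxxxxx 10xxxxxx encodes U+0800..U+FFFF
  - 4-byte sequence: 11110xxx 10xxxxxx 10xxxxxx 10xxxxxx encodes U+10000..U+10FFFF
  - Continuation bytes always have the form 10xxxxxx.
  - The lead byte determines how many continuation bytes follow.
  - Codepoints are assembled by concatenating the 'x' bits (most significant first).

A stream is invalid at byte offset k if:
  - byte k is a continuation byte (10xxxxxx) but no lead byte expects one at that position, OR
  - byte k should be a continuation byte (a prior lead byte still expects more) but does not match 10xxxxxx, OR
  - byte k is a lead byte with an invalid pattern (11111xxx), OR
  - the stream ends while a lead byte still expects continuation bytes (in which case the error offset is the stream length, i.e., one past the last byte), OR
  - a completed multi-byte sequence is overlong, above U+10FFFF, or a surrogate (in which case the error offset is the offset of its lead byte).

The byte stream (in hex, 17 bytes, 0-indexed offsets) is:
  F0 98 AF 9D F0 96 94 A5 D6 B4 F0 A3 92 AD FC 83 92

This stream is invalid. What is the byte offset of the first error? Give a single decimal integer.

Answer: 14

Derivation:
Byte[0]=F0: 4-byte lead, need 3 cont bytes. acc=0x0
Byte[1]=98: continuation. acc=(acc<<6)|0x18=0x18
Byte[2]=AF: continuation. acc=(acc<<6)|0x2F=0x62F
Byte[3]=9D: continuation. acc=(acc<<6)|0x1D=0x18BDD
Completed: cp=U+18BDD (starts at byte 0)
Byte[4]=F0: 4-byte lead, need 3 cont bytes. acc=0x0
Byte[5]=96: continuation. acc=(acc<<6)|0x16=0x16
Byte[6]=94: continuation. acc=(acc<<6)|0x14=0x594
Byte[7]=A5: continuation. acc=(acc<<6)|0x25=0x16525
Completed: cp=U+16525 (starts at byte 4)
Byte[8]=D6: 2-byte lead, need 1 cont bytes. acc=0x16
Byte[9]=B4: continuation. acc=(acc<<6)|0x34=0x5B4
Completed: cp=U+05B4 (starts at byte 8)
Byte[10]=F0: 4-byte lead, need 3 cont bytes. acc=0x0
Byte[11]=A3: continuation. acc=(acc<<6)|0x23=0x23
Byte[12]=92: continuation. acc=(acc<<6)|0x12=0x8D2
Byte[13]=AD: continuation. acc=(acc<<6)|0x2D=0x234AD
Completed: cp=U+234AD (starts at byte 10)
Byte[14]=FC: INVALID lead byte (not 0xxx/110x/1110/11110)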